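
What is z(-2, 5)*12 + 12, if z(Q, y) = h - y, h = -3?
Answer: -84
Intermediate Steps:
z(Q, y) = -3 - y
z(-2, 5)*12 + 12 = (-3 - 1*5)*12 + 12 = (-3 - 5)*12 + 12 = -8*12 + 12 = -96 + 12 = -84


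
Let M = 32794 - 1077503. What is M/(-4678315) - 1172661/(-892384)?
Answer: 6418359142471/4174853452960 ≈ 1.5374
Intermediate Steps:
M = -1044709
M/(-4678315) - 1172661/(-892384) = -1044709/(-4678315) - 1172661/(-892384) = -1044709*(-1/4678315) - 1172661*(-1/892384) = 1044709/4678315 + 1172661/892384 = 6418359142471/4174853452960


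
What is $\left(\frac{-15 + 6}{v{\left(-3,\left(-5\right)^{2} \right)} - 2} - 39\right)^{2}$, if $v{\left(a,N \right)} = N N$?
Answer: $\frac{590781636}{388129} \approx 1522.1$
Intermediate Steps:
$v{\left(a,N \right)} = N^{2}$
$\left(\frac{-15 + 6}{v{\left(-3,\left(-5\right)^{2} \right)} - 2} - 39\right)^{2} = \left(\frac{-15 + 6}{\left(\left(-5\right)^{2}\right)^{2} - 2} - 39\right)^{2} = \left(- \frac{9}{25^{2} - 2} - 39\right)^{2} = \left(- \frac{9}{625 - 2} - 39\right)^{2} = \left(- \frac{9}{623} - 39\right)^{2} = \left(- \frac{24306}{623}\right)^{2} = \frac{590781636}{388129}$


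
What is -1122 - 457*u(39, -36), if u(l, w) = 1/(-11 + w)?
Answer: -52277/47 ≈ -1112.3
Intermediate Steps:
-1122 - 457*u(39, -36) = -1122 - 457/(-11 - 36) = -1122 - 457/(-47) = -1122 - 457*(-1/47) = -1122 + 457/47 = -52277/47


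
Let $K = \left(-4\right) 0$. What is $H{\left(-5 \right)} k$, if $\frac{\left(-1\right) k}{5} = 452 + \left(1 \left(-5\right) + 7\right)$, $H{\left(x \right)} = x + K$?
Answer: $11350$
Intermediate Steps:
$K = 0$
$H{\left(x \right)} = x$ ($H{\left(x \right)} = x + 0 = x$)
$k = -2270$ ($k = - 5 \left(452 + \left(1 \left(-5\right) + 7\right)\right) = - 5 \left(452 + \left(-5 + 7\right)\right) = - 5 \left(452 + 2\right) = \left(-5\right) 454 = -2270$)
$H{\left(-5 \right)} k = \left(-5\right) \left(-2270\right) = 11350$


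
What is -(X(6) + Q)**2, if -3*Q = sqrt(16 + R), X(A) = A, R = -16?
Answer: -36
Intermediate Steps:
Q = 0 (Q = -sqrt(16 - 16)/3 = -sqrt(0)/3 = -1/3*0 = 0)
-(X(6) + Q)**2 = -(6 + 0)**2 = -1*6**2 = -1*36 = -36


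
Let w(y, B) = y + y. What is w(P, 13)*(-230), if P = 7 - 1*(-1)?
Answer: -3680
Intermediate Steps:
P = 8 (P = 7 + 1 = 8)
w(y, B) = 2*y
w(P, 13)*(-230) = (2*8)*(-230) = 16*(-230) = -3680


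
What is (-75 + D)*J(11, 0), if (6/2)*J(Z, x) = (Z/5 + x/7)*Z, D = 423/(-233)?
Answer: -721886/1165 ≈ -619.64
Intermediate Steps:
D = -423/233 (D = 423*(-1/233) = -423/233 ≈ -1.8155)
J(Z, x) = Z*(Z/5 + x/7)/3 (J(Z, x) = ((Z/5 + x/7)*Z)/3 = (Z*(Z/5 + x/7))/3 = Z*(Z/5 + x/7)/3)
(-75 + D)*J(11, 0) = (-75 - 423/233)*((1/105)*11*(5*0 + 7*11)) = -5966*11*(0 + 77)/8155 = -5966*11*77/8155 = -17898/233*121/15 = -721886/1165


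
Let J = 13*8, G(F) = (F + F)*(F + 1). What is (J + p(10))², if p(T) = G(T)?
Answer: 104976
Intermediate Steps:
G(F) = 2*F*(1 + F) (G(F) = (2*F)*(1 + F) = 2*F*(1 + F))
p(T) = 2*T*(1 + T)
J = 104
(J + p(10))² = (104 + 2*10*(1 + 10))² = (104 + 2*10*11)² = (104 + 220)² = 324² = 104976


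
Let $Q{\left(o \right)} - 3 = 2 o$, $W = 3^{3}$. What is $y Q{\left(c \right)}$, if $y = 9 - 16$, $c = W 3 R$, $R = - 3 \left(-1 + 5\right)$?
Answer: $13587$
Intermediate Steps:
$R = -12$ ($R = \left(-3\right) 4 = -12$)
$W = 27$
$c = -972$ ($c = 27 \cdot 3 \left(-12\right) = 81 \left(-12\right) = -972$)
$y = -7$ ($y = 9 - 16 = -7$)
$Q{\left(o \right)} = 3 + 2 o$
$y Q{\left(c \right)} = - 7 \left(3 + 2 \left(-972\right)\right) = - 7 \left(3 - 1944\right) = \left(-7\right) \left(-1941\right) = 13587$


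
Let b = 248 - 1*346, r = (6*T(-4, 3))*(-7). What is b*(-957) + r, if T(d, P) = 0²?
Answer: 93786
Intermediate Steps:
T(d, P) = 0
r = 0 (r = (6*0)*(-7) = 0*(-7) = 0)
b = -98 (b = 248 - 346 = -98)
b*(-957) + r = -98*(-957) + 0 = 93786 + 0 = 93786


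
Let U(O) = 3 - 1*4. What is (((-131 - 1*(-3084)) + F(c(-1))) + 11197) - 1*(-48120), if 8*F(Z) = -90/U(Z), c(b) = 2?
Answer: 249125/4 ≈ 62281.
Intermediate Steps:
U(O) = -1 (U(O) = 3 - 4 = -1)
F(Z) = 45/4 (F(Z) = (-90/(-1))/8 = (-90*(-1))/8 = (⅛)*90 = 45/4)
(((-131 - 1*(-3084)) + F(c(-1))) + 11197) - 1*(-48120) = (((-131 - 1*(-3084)) + 45/4) + 11197) - 1*(-48120) = (((-131 + 3084) + 45/4) + 11197) + 48120 = ((2953 + 45/4) + 11197) + 48120 = (11857/4 + 11197) + 48120 = 56645/4 + 48120 = 249125/4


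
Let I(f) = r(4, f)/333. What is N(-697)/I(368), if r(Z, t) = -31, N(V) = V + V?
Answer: 464202/31 ≈ 14974.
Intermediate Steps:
N(V) = 2*V
I(f) = -31/333
N(-697)/I(368) = (2*(-697))/(-31/333) = -1394*(-333/31) = 464202/31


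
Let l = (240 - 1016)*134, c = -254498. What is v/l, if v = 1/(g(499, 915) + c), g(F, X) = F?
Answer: 1/26411832016 ≈ 3.7862e-11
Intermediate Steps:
l = -103984 (l = -776*134 = -103984)
v = -1/253999 (v = 1/(499 - 254498) = 1/(-253999) = -1/253999 ≈ -3.9370e-6)
v/l = -1/253999/(-103984) = -1/253999*(-1/103984) = 1/26411832016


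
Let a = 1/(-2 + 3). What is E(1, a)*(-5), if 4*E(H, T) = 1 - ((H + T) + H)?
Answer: 5/2 ≈ 2.5000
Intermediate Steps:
a = 1 (a = 1/1 = 1)
E(H, T) = ¼ - H/2 - T/4 (E(H, T) = (1 - ((H + T) + H))/4 = (1 - (T + 2*H))/4 = (1 + (-T - 2*H))/4 = (1 - T - 2*H)/4 = ¼ - H/2 - T/4)
E(1, a)*(-5) = (¼ - ½*1 - ¼*1)*(-5) = (¼ - ½ - ¼)*(-5) = -½*(-5) = 5/2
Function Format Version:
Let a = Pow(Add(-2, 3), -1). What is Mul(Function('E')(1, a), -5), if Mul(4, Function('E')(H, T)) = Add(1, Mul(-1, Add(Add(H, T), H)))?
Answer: Rational(5, 2) ≈ 2.5000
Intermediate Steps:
a = 1 (a = Pow(1, -1) = 1)
Function('E')(H, T) = Add(Rational(1, 4), Mul(Rational(-1, 2), H), Mul(Rational(-1, 4), T)) (Function('E')(H, T) = Mul(Rational(1, 4), Add(1, Mul(-1, Add(Add(H, T), H)))) = Mul(Rational(1, 4), Add(1, Mul(-1, Add(T, Mul(2, H))))) = Mul(Rational(1, 4), Add(1, Add(Mul(-1, T), Mul(-2, H)))) = Mul(Rational(1, 4), Add(1, Mul(-1, T), Mul(-2, H))) = Add(Rational(1, 4), Mul(Rational(-1, 2), H), Mul(Rational(-1, 4), T)))
Mul(Function('E')(1, a), -5) = Mul(Add(Rational(1, 4), Mul(Rational(-1, 2), 1), Mul(Rational(-1, 4), 1)), -5) = Mul(Add(Rational(1, 4), Rational(-1, 2), Rational(-1, 4)), -5) = Mul(Rational(-1, 2), -5) = Rational(5, 2)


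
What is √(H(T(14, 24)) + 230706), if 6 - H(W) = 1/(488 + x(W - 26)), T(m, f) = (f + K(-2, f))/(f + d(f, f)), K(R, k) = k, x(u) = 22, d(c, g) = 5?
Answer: √60008190690/510 ≈ 480.32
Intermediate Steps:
T(m, f) = 2*f/(5 + f) (T(m, f) = (f + f)/(f + 5) = (2*f)/(5 + f) = 2*f/(5 + f))
H(W) = 3059/510 (H(W) = 6 - 1/(488 + 22) = 6 - 1/510 = 3059/510)
√(H(T(14, 24)) + 230706) = √(3059/510 + 230706) = √(117663119/510) = √60008190690/510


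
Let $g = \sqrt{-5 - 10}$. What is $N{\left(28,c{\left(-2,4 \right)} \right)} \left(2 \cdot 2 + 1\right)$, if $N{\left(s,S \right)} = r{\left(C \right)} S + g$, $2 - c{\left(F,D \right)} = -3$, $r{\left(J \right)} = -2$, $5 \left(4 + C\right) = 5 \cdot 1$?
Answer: $-50 + 5 i \sqrt{15} \approx -50.0 + 19.365 i$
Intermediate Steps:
$C = -3$ ($C = -4 + \frac{5 \cdot 1}{5} = -4 + \frac{1}{5} \cdot 5 = -4 + 1 = -3$)
$g = i \sqrt{15}$ ($g = \sqrt{-15} = i \sqrt{15} \approx 3.873 i$)
$c{\left(F,D \right)} = 5$ ($c{\left(F,D \right)} = 2 - -3 = 2 + 3 = 5$)
$N{\left(s,S \right)} = - 2 S + i \sqrt{15}$
$N{\left(28,c{\left(-2,4 \right)} \right)} \left(2 \cdot 2 + 1\right) = \left(\left(-2\right) 5 + i \sqrt{15}\right) \left(2 \cdot 2 + 1\right) = \left(-10 + i \sqrt{15}\right) \left(4 + 1\right) = \left(-10 + i \sqrt{15}\right) 5 = -50 + 5 i \sqrt{15}$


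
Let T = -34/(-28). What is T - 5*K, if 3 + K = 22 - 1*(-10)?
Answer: -2013/14 ≈ -143.79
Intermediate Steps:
K = 29 (K = -3 + (22 - 1*(-10)) = -3 + (22 + 10) = -3 + 32 = 29)
T = 17/14 (T = -34*(-1/28) = 17/14 ≈ 1.2143)
T - 5*K = 17/14 - 5*29 = 17/14 - 145 = -2013/14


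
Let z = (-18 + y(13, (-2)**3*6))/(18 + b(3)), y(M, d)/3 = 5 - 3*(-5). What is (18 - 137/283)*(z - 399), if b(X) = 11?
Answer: -57149253/8207 ≈ -6963.5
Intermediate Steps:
y(M, d) = 60 (y(M, d) = 3*(5 - 3*(-5)) = 3*(5 + 15) = 3*20 = 60)
z = 42/29 (z = (-18 + 60)/(18 + 11) = 42/29 ≈ 1.4483)
(18 - 137/283)*(z - 399) = (18 - 137/283)*(42/29 - 399) = (18 - 137*1/283)*(-11529/29) = (18 - 137/283)*(-11529/29) = (4957/283)*(-11529/29) = -57149253/8207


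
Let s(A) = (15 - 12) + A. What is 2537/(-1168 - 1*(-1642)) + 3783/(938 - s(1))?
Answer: 1040675/110679 ≈ 9.4026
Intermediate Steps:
s(A) = 3 + A
2537/(-1168 - 1*(-1642)) + 3783/(938 - s(1)) = 2537/(-1168 - 1*(-1642)) + 3783/(938 - (3 + 1)) = 2537/(-1168 + 1642) + 3783/(938 - 1*4) = 2537/474 + 3783/(938 - 4) = 2537*(1/474) + 3783/934 = 2537/474 + 3783*(1/934) = 2537/474 + 3783/934 = 1040675/110679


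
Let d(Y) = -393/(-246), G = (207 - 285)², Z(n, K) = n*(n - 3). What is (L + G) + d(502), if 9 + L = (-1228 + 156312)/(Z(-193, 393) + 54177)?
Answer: 45857060293/7544410 ≈ 6078.3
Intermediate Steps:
Z(n, K) = n*(-3 + n)
G = 6084 (G = (-78)² = 6084)
d(Y) = 131/82 (d(Y) = -393*(-1/246) = 131/82)
L = -672961/92005 (L = -9 + (-1228 + 156312)/(-193*(-3 - 193) + 54177) = -9 + 155084/(-193*(-196) + 54177) = -9 + 155084/(37828 + 54177) = -9 + 155084/92005 = -672961/92005 ≈ -7.3144)
(L + G) + d(502) = (-672961/92005 + 6084) + 131/82 = 559085459/92005 + 131/82 = 45857060293/7544410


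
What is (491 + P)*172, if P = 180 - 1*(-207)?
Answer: 151016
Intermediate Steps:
P = 387 (P = 180 + 207 = 387)
(491 + P)*172 = (491 + 387)*172 = 878*172 = 151016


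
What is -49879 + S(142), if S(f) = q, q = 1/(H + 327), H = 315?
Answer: -32022317/642 ≈ -49879.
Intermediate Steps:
q = 1/642 (q = 1/(315 + 327) = 1/642 ≈ 0.0015576)
S(f) = 1/642
-49879 + S(142) = -49879 + 1/642 = -32022317/642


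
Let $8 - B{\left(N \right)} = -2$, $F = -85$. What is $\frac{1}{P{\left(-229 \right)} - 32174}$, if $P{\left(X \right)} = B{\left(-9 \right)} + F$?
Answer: $- \frac{1}{32249} \approx -3.1009 \cdot 10^{-5}$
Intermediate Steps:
$B{\left(N \right)} = 10$ ($B{\left(N \right)} = 8 - -2 = 8 + 2 = 10$)
$P{\left(X \right)} = -75$ ($P{\left(X \right)} = 10 - 85 = -75$)
$\frac{1}{P{\left(-229 \right)} - 32174} = \frac{1}{-75 - 32174} = \frac{1}{-32249} = - \frac{1}{32249}$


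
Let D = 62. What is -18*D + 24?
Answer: -1092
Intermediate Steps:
-18*D + 24 = -18*62 + 24 = -1116 + 24 = -1092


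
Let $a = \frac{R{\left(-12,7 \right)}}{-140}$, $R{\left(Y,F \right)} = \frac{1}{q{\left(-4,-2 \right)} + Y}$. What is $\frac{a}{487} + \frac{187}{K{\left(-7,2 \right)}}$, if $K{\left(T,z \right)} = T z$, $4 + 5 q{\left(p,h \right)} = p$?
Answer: $- \frac{12385383}{927248} \approx -13.357$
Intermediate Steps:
$q{\left(p,h \right)} = - \frac{4}{5} + \frac{p}{5}$
$R{\left(Y,F \right)} = \frac{1}{- \frac{8}{5} + Y}$ ($R{\left(Y,F \right)} = \frac{1}{\left(- \frac{4}{5} + \frac{1}{5} \left(-4\right)\right) + Y} = \frac{1}{\left(- \frac{4}{5} - \frac{4}{5}\right) + Y} = \frac{1}{- \frac{8}{5} + Y}$)
$a = \frac{1}{1904}$ ($a = \frac{5 \frac{1}{-8 + 5 \left(-12\right)}}{-140} = \frac{5}{-8 - 60} \left(- \frac{1}{140}\right) = \frac{5}{-68} \left(- \frac{1}{140}\right) = 5 \left(- \frac{1}{68}\right) \left(- \frac{1}{140}\right) = \left(- \frac{5}{68}\right) \left(- \frac{1}{140}\right) = \frac{1}{1904} \approx 0.00052521$)
$\frac{a}{487} + \frac{187}{K{\left(-7,2 \right)}} = \frac{1}{1904 \cdot 487} + \frac{187}{\left(-7\right) 2} = \frac{1}{1904} \cdot \frac{1}{487} + \frac{187}{-14} = \frac{1}{927248} + 187 \left(- \frac{1}{14}\right) = \frac{1}{927248} - \frac{187}{14} = - \frac{12385383}{927248}$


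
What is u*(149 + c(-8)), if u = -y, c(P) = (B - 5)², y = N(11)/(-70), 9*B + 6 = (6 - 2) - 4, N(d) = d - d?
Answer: 0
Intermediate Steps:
N(d) = 0
B = -⅔ (B = -⅔ + ((6 - 2) - 4)/9 = -⅔ + (4 - 4)/9 = -⅔ + (⅑)*0 = -⅔ + 0 = -⅔ ≈ -0.66667)
y = 0 (y = 0/(-70) = 0*(-1/70) = 0)
c(P) = 289/9 (c(P) = (-⅔ - 5)² = (-17/3)² = 289/9)
u = 0 (u = -1*0 = 0)
u*(149 + c(-8)) = 0*(149 + 289/9) = 0*(1630/9) = 0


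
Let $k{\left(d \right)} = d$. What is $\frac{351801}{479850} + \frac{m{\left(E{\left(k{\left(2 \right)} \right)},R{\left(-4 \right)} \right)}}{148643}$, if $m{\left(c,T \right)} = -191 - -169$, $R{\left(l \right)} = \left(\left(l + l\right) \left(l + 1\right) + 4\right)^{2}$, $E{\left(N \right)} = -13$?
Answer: $\frac{1584309071}{2161404350} \approx 0.733$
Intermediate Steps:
$R{\left(l \right)} = \left(4 + 2 l \left(1 + l\right)\right)^{2}$ ($R{\left(l \right)} = \left(2 l \left(1 + l\right) + 4\right)^{2} = \left(4 + 2 l \left(1 + l\right)\right)^{2}$)
$m{\left(c,T \right)} = -22$ ($m{\left(c,T \right)} = -191 + 169 = -22$)
$\frac{351801}{479850} + \frac{m{\left(E{\left(k{\left(2 \right)} \right)},R{\left(-4 \right)} \right)}}{148643} = \frac{351801}{479850} - \frac{22}{148643} = 351801 \cdot \frac{1}{479850} - \frac{2}{13513} = \frac{117267}{159950} - \frac{2}{13513} = \frac{1584309071}{2161404350}$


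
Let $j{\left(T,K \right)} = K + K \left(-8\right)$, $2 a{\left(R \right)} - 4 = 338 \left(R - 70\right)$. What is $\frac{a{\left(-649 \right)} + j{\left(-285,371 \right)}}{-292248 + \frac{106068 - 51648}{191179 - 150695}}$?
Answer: $\frac{1256076826}{2957828403} \approx 0.42466$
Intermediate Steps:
$a{\left(R \right)} = -11828 + 169 R$ ($a{\left(R \right)} = 2 + \frac{338 \left(R - 70\right)}{2} = 2 + \frac{338 \left(-70 + R\right)}{2} = 2 + \frac{-23660 + 338 R}{2} = 2 + \left(-11830 + 169 R\right) = -11828 + 169 R$)
$j{\left(T,K \right)} = - 7 K$ ($j{\left(T,K \right)} = K - 8 K = - 7 K$)
$\frac{a{\left(-649 \right)} + j{\left(-285,371 \right)}}{-292248 + \frac{106068 - 51648}{191179 - 150695}} = \frac{\left(-11828 + 169 \left(-649\right)\right) - 2597}{-292248 + \frac{106068 - 51648}{191179 - 150695}} = \frac{\left(-11828 - 109681\right) - 2597}{-292248 + \frac{54420}{40484}} = \frac{-121509 - 2597}{-292248 + 54420 \cdot \frac{1}{40484}} = - \frac{124106}{-292248 + \frac{13605}{10121}} = - \frac{124106}{- \frac{2957828403}{10121}} = \left(-124106\right) \left(- \frac{10121}{2957828403}\right) = \frac{1256076826}{2957828403}$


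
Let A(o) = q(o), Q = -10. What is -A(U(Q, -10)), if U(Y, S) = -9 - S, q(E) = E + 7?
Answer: -8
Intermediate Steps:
q(E) = 7 + E
A(o) = 7 + o
-A(U(Q, -10)) = -(7 + (-9 - 1*(-10))) = -(7 + (-9 + 10)) = -(7 + 1) = -1*8 = -8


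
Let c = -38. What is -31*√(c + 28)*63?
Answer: -1953*I*√10 ≈ -6175.9*I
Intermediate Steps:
-31*√(c + 28)*63 = -31*√(-38 + 28)*63 = -31*I*√10*63 = -1953*I*√10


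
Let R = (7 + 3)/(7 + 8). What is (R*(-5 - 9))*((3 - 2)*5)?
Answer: -140/3 ≈ -46.667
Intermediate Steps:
R = ⅔ (R = 10/15 = 10*(1/15) = ⅔ ≈ 0.66667)
(R*(-5 - 9))*((3 - 2)*5) = (2*(-5 - 9)/3)*((3 - 2)*5) = ((⅔)*(-14))*(1*5) = -28/3*5 = -140/3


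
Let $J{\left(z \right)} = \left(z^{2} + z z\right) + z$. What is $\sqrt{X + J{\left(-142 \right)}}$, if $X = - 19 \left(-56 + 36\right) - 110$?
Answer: $2 \sqrt{10114} \approx 201.14$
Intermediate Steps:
$X = 270$ ($X = \left(-19\right) \left(-20\right) - 110 = 380 - 110 = 270$)
$J{\left(z \right)} = z + 2 z^{2}$ ($J{\left(z \right)} = \left(z^{2} + z^{2}\right) + z = 2 z^{2} + z = z + 2 z^{2}$)
$\sqrt{X + J{\left(-142 \right)}} = \sqrt{270 - 142 \left(1 + 2 \left(-142\right)\right)} = \sqrt{270 - 142 \left(1 - 284\right)} = \sqrt{270 - -40186} = \sqrt{270 + 40186} = \sqrt{40456} = 2 \sqrt{10114}$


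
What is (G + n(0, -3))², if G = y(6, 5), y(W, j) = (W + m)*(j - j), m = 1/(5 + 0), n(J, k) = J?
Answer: 0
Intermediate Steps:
m = ⅕ (m = 1/5 = ⅕ ≈ 0.20000)
y(W, j) = 0 (y(W, j) = (W + ⅕)*(j - j) = (⅕ + W)*0 = 0)
G = 0
(G + n(0, -3))² = (0 + 0)² = 0² = 0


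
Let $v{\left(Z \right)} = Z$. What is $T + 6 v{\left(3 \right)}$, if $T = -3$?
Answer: $15$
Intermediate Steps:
$T + 6 v{\left(3 \right)} = -3 + 6 \cdot 3 = -3 + 18 = 15$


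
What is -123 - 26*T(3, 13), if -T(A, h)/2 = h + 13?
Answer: 1229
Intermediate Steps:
T(A, h) = -26 - 2*h (T(A, h) = -2*(h + 13) = -2*(13 + h) = -26 - 2*h)
-123 - 26*T(3, 13) = -123 - 26*(-26 - 2*13) = -123 - 26*(-26 - 26) = -123 - 26*(-52) = -123 + 1352 = 1229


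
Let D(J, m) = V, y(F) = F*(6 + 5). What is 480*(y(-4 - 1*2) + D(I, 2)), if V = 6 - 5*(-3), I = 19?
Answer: -21600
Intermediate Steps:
V = 21 (V = 6 + 15 = 21)
y(F) = 11*F (y(F) = F*11 = 11*F)
D(J, m) = 21
480*(y(-4 - 1*2) + D(I, 2)) = 480*(11*(-4 - 1*2) + 21) = 480*(11*(-4 - 2) + 21) = 480*(11*(-6) + 21) = 480*(-66 + 21) = 480*(-45) = -21600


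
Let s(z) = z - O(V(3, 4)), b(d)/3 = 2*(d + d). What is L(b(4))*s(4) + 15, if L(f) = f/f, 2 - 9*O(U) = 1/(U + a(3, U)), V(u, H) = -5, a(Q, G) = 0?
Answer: 844/45 ≈ 18.756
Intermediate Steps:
b(d) = 12*d (b(d) = 3*(2*(d + d)) = 3*(2*(2*d)) = 3*(4*d) = 12*d)
O(U) = 2/9 - 1/(9*U) (O(U) = 2/9 - 1/(9*(U + 0)) = 2/9 - 1/(9*U))
L(f) = 1
s(z) = -11/45 + z (s(z) = z - (-1 + 2*(-5))/(9*(-5)) = z - (-1)*(-1 - 10)/(9*5) = z - (-1)*(-11)/(9*5) = z - 1*11/45 = z - 11/45 = -11/45 + z)
L(b(4))*s(4) + 15 = 1*(-11/45 + 4) + 15 = 1*(169/45) + 15 = 169/45 + 15 = 844/45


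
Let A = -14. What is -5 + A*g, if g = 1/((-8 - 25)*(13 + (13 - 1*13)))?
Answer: -2131/429 ≈ -4.9674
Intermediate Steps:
g = -1/429 (g = 1/(-33*(13 + (13 - 13))) = 1/(-33*(13 + 0)) = 1/(-33*13) = 1/(-429) = -1/429 ≈ -0.0023310)
-5 + A*g = -5 - 14*(-1/429) = -5 + 14/429 = -2131/429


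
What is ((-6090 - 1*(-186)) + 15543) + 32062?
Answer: 41701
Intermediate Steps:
((-6090 - 1*(-186)) + 15543) + 32062 = ((-6090 + 186) + 15543) + 32062 = (-5904 + 15543) + 32062 = 9639 + 32062 = 41701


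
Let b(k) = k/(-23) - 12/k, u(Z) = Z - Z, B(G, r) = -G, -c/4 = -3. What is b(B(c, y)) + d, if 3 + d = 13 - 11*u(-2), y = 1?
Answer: 265/23 ≈ 11.522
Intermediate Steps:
c = 12 (c = -4*(-3) = 12)
u(Z) = 0
b(k) = -12/k - k/23 (b(k) = k*(-1/23) - 12/k = -k/23 - 12/k = -12/k - k/23)
d = 10 (d = -3 + (13 - 11*0) = -3 + (13 + 0) = -3 + 13 = 10)
b(B(c, y)) + d = (-12/((-1*12)) - (-1)*12/23) + 10 = (-12/(-12) - 1/23*(-12)) + 10 = (-12*(-1/12) + 12/23) + 10 = (1 + 12/23) + 10 = 35/23 + 10 = 265/23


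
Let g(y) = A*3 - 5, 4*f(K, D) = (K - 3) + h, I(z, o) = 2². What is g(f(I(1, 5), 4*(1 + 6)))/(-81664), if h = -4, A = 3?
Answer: -1/20416 ≈ -4.8981e-5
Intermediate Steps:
I(z, o) = 4
f(K, D) = -7/4 + K/4 (f(K, D) = ((K - 3) - 4)/4 = ((-3 + K) - 4)/4 = (-7 + K)/4 = -7/4 + K/4)
g(y) = 4 (g(y) = 3*3 - 5 = 9 - 5 = 4)
g(f(I(1, 5), 4*(1 + 6)))/(-81664) = 4/(-81664) = 4*(-1/81664) = -1/20416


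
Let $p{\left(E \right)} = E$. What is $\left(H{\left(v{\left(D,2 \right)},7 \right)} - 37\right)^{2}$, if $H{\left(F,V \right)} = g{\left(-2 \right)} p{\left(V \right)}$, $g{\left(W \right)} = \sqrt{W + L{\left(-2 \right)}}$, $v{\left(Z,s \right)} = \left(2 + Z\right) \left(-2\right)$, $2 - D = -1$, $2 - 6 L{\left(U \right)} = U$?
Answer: $\frac{3911}{3} - \frac{1036 i \sqrt{3}}{3} \approx 1303.7 - 598.13 i$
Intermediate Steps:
$L{\left(U \right)} = \frac{1}{3} - \frac{U}{6}$
$D = 3$ ($D = 2 - -1 = 2 + 1 = 3$)
$v{\left(Z,s \right)} = -4 - 2 Z$
$g{\left(W \right)} = \sqrt{\frac{2}{3} + W}$ ($g{\left(W \right)} = \sqrt{W + \left(\frac{1}{3} - - \frac{1}{3}\right)} = \sqrt{W + \left(\frac{1}{3} + \frac{1}{3}\right)} = \sqrt{W + \frac{2}{3}} = \sqrt{\frac{2}{3} + W}$)
$H{\left(F,V \right)} = \frac{2 i V \sqrt{3}}{3}$ ($H{\left(F,V \right)} = \frac{\sqrt{6 + 9 \left(-2\right)}}{3} V = \frac{\sqrt{6 - 18}}{3} V = \frac{\sqrt{-12}}{3} V = \frac{2 i \sqrt{3}}{3} V = \frac{2 i V \sqrt{3}}{3}$)
$\left(H{\left(v{\left(D,2 \right)},7 \right)} - 37\right)^{2} = \left(\frac{2}{3} i 7 \sqrt{3} - 37\right)^{2} = \left(\frac{14 i \sqrt{3}}{3} - 37\right)^{2} = \left(-37 + \frac{14 i \sqrt{3}}{3}\right)^{2}$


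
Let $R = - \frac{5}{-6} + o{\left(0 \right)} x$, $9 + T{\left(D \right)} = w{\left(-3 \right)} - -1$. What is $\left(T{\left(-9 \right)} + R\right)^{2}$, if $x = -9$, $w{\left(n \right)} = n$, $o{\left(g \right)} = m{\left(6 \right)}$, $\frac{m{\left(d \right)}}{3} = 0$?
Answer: $\frac{3721}{36} \approx 103.36$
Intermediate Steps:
$m{\left(d \right)} = 0$ ($m{\left(d \right)} = 3 \cdot 0 = 0$)
$o{\left(g \right)} = 0$
$T{\left(D \right)} = -11$ ($T{\left(D \right)} = -9 - 2 = -11$)
$R = \frac{5}{6}$ ($R = - \frac{5}{-6} + 0 \left(-9\right) = \left(-5\right) \left(- \frac{1}{6}\right) + 0 = \frac{5}{6} + 0 = \frac{5}{6} \approx 0.83333$)
$\left(T{\left(-9 \right)} + R\right)^{2} = \left(-11 + \frac{5}{6}\right)^{2} = \left(- \frac{61}{6}\right)^{2} = \frac{3721}{36}$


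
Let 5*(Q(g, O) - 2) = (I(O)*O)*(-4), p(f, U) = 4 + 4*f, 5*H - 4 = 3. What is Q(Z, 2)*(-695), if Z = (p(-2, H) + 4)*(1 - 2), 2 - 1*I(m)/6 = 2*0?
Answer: 11954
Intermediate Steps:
H = 7/5 (H = 4/5 + (1/5)*3 = 4/5 + 3/5 = 7/5 ≈ 1.4000)
I(m) = 12 (I(m) = 12 - 12*0 = 12 - 6*0 = 12 + 0 = 12)
Z = 0 (Z = ((4 + 4*(-2)) + 4)*(1 - 2) = ((4 - 8) + 4)*(-1) = (-4 + 4)*(-1) = 0*(-1) = 0)
Q(g, O) = 2 - 48*O/5 (Q(g, O) = 2 + ((12*O)*(-4))/5 = 2 + (-48*O)/5 = 2 - 48*O/5)
Q(Z, 2)*(-695) = (2 - 48/5*2)*(-695) = (2 - 96/5)*(-695) = -86/5*(-695) = 11954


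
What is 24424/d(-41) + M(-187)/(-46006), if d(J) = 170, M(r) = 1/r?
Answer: 6180077997/43015610 ≈ 143.67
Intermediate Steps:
24424/d(-41) + M(-187)/(-46006) = 24424/170 + 1/(-187*(-46006)) = 24424*(1/170) - 1/187*(-1/46006) = 12212/85 + 1/8603122 = 6180077997/43015610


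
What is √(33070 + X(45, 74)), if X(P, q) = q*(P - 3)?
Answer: √36178 ≈ 190.21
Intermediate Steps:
X(P, q) = q*(-3 + P)
√(33070 + X(45, 74)) = √(33070 + 74*(-3 + 45)) = √(33070 + 74*42) = √(33070 + 3108) = √36178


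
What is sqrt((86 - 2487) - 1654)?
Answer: I*sqrt(4055) ≈ 63.679*I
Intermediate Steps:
sqrt((86 - 2487) - 1654) = sqrt(-2401 - 1654) = sqrt(-4055) = I*sqrt(4055)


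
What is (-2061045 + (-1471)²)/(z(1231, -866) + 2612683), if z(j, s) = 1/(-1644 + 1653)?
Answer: 231291/5878537 ≈ 0.039345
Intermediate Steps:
z(j, s) = ⅑ (z(j, s) = 1/9 = ⅑)
(-2061045 + (-1471)²)/(z(1231, -866) + 2612683) = (-2061045 + (-1471)²)/(⅑ + 2612683) = (-2061045 + 2163841)/(23514148/9) = 102796*(9/23514148) = 231291/5878537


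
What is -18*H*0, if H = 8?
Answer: 0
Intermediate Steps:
-18*H*0 = -18*8*0 = -144*0 = 0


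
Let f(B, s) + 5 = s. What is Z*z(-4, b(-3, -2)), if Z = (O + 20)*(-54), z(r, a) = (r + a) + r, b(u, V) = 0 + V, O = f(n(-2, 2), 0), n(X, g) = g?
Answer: 8100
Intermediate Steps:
f(B, s) = -5 + s
O = -5 (O = -5 + 0 = -5)
b(u, V) = V
z(r, a) = a + 2*r (z(r, a) = (a + r) + r = a + 2*r)
Z = -810 (Z = (-5 + 20)*(-54) = 15*(-54) = -810)
Z*z(-4, b(-3, -2)) = -810*(-2 + 2*(-4)) = -810*(-2 - 8) = -810*(-10) = 8100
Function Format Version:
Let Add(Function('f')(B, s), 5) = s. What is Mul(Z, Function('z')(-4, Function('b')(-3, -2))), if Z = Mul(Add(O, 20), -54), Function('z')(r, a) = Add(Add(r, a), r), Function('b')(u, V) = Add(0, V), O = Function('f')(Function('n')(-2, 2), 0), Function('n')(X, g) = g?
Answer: 8100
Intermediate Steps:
Function('f')(B, s) = Add(-5, s)
O = -5 (O = Add(-5, 0) = -5)
Function('b')(u, V) = V
Function('z')(r, a) = Add(a, Mul(2, r)) (Function('z')(r, a) = Add(Add(a, r), r) = Add(a, Mul(2, r)))
Z = -810 (Z = Mul(Add(-5, 20), -54) = Mul(15, -54) = -810)
Mul(Z, Function('z')(-4, Function('b')(-3, -2))) = Mul(-810, Add(-2, Mul(2, -4))) = Mul(-810, Add(-2, -8)) = Mul(-810, -10) = 8100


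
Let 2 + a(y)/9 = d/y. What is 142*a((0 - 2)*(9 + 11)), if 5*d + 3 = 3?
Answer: -2556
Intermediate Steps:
d = 0 (d = -3/5 + (1/5)*3 = -3/5 + 3/5 = 0)
a(y) = -18 (a(y) = -18 + 9*(0/y) = -18 + 9*0 = -18 + 0 = -18)
142*a((0 - 2)*(9 + 11)) = 142*(-18) = -2556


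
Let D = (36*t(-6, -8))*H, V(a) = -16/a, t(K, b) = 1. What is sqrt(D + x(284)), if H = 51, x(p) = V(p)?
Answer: 4*sqrt(578437)/71 ≈ 42.848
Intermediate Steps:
x(p) = -16/p
D = 1836 (D = (36*1)*51 = 36*51 = 1836)
sqrt(D + x(284)) = sqrt(1836 - 16/284) = sqrt(1836 - 16*1/284) = sqrt(1836 - 4/71) = sqrt(130352/71) = 4*sqrt(578437)/71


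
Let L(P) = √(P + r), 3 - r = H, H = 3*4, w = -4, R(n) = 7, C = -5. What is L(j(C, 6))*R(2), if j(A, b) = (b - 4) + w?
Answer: 7*I*√11 ≈ 23.216*I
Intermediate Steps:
H = 12
j(A, b) = -8 + b (j(A, b) = (b - 4) - 4 = (-4 + b) - 4 = -8 + b)
r = -9 (r = 3 - 1*12 = 3 - 12 = -9)
L(P) = √(-9 + P) (L(P) = √(P - 9) = √(-9 + P))
L(j(C, 6))*R(2) = √(-9 + (-8 + 6))*7 = √(-9 - 2)*7 = √(-11)*7 = (I*√11)*7 = 7*I*√11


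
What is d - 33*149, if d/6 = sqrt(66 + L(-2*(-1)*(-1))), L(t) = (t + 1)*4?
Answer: -4917 + 6*sqrt(62) ≈ -4869.8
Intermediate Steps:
L(t) = 4 + 4*t (L(t) = (1 + t)*4 = 4 + 4*t)
d = 6*sqrt(62) (d = 6*sqrt(66 + (4 + 4*(-2*(-1)*(-1)))) = 6*sqrt(66 + (4 + 4*(2*(-1)))) = 6*sqrt(66 + (4 + 4*(-2))) = 6*sqrt(66 + (4 - 8)) = 6*sqrt(66 - 4) = 6*sqrt(62) ≈ 47.244)
d - 33*149 = 6*sqrt(62) - 33*149 = 6*sqrt(62) - 4917 = -4917 + 6*sqrt(62)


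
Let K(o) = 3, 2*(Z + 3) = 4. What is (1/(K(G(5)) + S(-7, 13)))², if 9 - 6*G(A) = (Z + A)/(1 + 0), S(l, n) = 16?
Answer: 1/361 ≈ 0.0027701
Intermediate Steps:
Z = -1 (Z = -3 + (½)*4 = -3 + 2 = -1)
G(A) = 5/3 - A/6 (G(A) = 3/2 - (-1 + A)/(6*(1 + 0)) = 3/2 - (-1 + A)/(6*1) = 3/2 - (-1 + A)/6 = 3/2 + (⅙ - A/6) = 5/3 - A/6)
(1/(K(G(5)) + S(-7, 13)))² = (1/(3 + 16))² = (1/19)² = 1/361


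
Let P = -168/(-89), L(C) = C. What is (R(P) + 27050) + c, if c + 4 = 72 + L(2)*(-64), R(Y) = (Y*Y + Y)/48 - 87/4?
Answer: 854465631/31684 ≈ 26968.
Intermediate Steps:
P = 168/89 (P = -168*(-1/89) = 168/89 ≈ 1.8876)
R(Y) = -87/4 + Y/48 + Y²/48 (R(Y) = (Y² + Y)*(1/48) - 87*¼ = (Y + Y²)*(1/48) - 87/4 = (Y/48 + Y²/48) - 87/4 = -87/4 + Y/48 + Y²/48)
c = -60 (c = -4 + (72 + 2*(-64)) = -4 + (72 - 128) = -4 - 56 = -60)
(R(P) + 27050) + c = ((-87/4 + (1/48)*(168/89) + (168/89)²/48) + 27050) - 60 = ((-87/4 + 7/178 + (1/48)*(28224/7921)) + 27050) - 60 = ((-87/4 + 7/178 + 588/7921) + 27050) - 60 = (-685529/31684 + 27050) - 60 = 856366671/31684 - 60 = 854465631/31684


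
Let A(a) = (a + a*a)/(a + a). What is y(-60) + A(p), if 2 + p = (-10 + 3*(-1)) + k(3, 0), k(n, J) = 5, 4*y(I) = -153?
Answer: -171/4 ≈ -42.750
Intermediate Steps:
y(I) = -153/4 (y(I) = (¼)*(-153) = -153/4)
p = -10 (p = -2 + ((-10 + 3*(-1)) + 5) = -2 + ((-10 - 3) + 5) = -2 + (-13 + 5) = -2 - 8 = -10)
A(a) = (a + a²)/(2*a) (A(a) = (a + a²)/((2*a)) = (a + a²)*(1/(2*a)) = (a + a²)/(2*a))
y(-60) + A(p) = -153/4 + (½ + (½)*(-10)) = -153/4 + (½ - 5) = -153/4 - 9/2 = -171/4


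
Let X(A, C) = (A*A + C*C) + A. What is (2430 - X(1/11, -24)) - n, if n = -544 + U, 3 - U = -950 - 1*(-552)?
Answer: 241625/121 ≈ 1996.9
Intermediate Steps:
X(A, C) = A + A**2 + C**2 (X(A, C) = (A**2 + C**2) + A = A + A**2 + C**2)
U = 401 (U = 3 - (-950 - 1*(-552)) = 3 - (-950 + 552) = 3 - 1*(-398) = 3 + 398 = 401)
n = -143 (n = -544 + 401 = -143)
(2430 - X(1/11, -24)) - n = (2430 - (1/11 + (1/11)**2 + (-24)**2)) - 1*(-143) = (2430 - (1/11 + (1/11)**2 + 576)) + 143 = (2430 - (1/11 + 1/121 + 576)) + 143 = (2430 - 1*69708/121) + 143 = (2430 - 69708/121) + 143 = 224322/121 + 143 = 241625/121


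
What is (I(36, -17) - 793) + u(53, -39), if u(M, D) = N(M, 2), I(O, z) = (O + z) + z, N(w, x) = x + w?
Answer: -736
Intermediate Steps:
N(w, x) = w + x
I(O, z) = O + 2*z
u(M, D) = 2 + M (u(M, D) = M + 2 = 2 + M)
(I(36, -17) - 793) + u(53, -39) = ((36 + 2*(-17)) - 793) + (2 + 53) = ((36 - 34) - 793) + 55 = (2 - 793) + 55 = -791 + 55 = -736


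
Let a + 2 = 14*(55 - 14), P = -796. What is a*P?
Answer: -455312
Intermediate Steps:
a = 572 (a = -2 + 14*(55 - 14) = -2 + 14*41 = -2 + 574 = 572)
a*P = 572*(-796) = -455312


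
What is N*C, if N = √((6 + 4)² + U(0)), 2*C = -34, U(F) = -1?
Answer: -51*√11 ≈ -169.15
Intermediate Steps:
C = -17 (C = (½)*(-34) = -17)
N = 3*√11 (N = √((6 + 4)² - 1) = √(10² - 1) = √(100 - 1) = √99 = 3*√11 ≈ 9.9499)
N*C = (3*√11)*(-17) = -51*√11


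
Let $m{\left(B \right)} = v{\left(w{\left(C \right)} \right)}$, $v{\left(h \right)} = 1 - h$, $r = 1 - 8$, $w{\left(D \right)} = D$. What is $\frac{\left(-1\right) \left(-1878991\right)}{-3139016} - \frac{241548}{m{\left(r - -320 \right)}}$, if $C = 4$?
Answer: $\frac{252739133265}{3139016} \approx 80515.0$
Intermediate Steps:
$r = -7$ ($r = 1 - 8 = -7$)
$m{\left(B \right)} = -3$ ($m{\left(B \right)} = 1 - 4 = -3$)
$\frac{\left(-1\right) \left(-1878991\right)}{-3139016} - \frac{241548}{m{\left(r - -320 \right)}} = \frac{\left(-1\right) \left(-1878991\right)}{-3139016} - \frac{241548}{-3} = 1878991 \left(- \frac{1}{3139016}\right) - -80516 = - \frac{1878991}{3139016} + 80516 = \frac{252739133265}{3139016}$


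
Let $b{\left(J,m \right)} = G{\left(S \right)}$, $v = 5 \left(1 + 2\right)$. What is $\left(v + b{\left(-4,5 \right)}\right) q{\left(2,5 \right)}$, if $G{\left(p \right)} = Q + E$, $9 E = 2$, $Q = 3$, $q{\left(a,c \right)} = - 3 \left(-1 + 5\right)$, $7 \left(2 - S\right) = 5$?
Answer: $- \frac{656}{3} \approx -218.67$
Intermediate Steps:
$S = \frac{9}{7}$ ($S = 2 - \frac{5}{7} = \frac{9}{7} \approx 1.2857$)
$q{\left(a,c \right)} = -12$ ($q{\left(a,c \right)} = \left(-3\right) 4 = -12$)
$v = 15$ ($v = 5 \cdot 3 = 15$)
$E = \frac{2}{9}$ ($E = \frac{1}{9} \cdot 2 = \frac{2}{9} \approx 0.22222$)
$G{\left(p \right)} = \frac{29}{9}$ ($G{\left(p \right)} = 3 + \frac{2}{9} = \frac{29}{9}$)
$b{\left(J,m \right)} = \frac{29}{9}$
$\left(v + b{\left(-4,5 \right)}\right) q{\left(2,5 \right)} = \left(15 + \frac{29}{9}\right) \left(-12\right) = \frac{164}{9} \left(-12\right) = - \frac{656}{3}$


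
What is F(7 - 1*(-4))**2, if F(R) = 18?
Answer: 324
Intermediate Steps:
F(7 - 1*(-4))**2 = 18**2 = 324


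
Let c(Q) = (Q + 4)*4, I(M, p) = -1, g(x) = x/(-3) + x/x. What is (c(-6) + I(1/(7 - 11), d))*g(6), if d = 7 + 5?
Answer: 9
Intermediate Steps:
d = 12
g(x) = 1 - x/3 (g(x) = x*(-⅓) + 1 = -x/3 + 1 = 1 - x/3)
c(Q) = 16 + 4*Q (c(Q) = (4 + Q)*4 = 16 + 4*Q)
(c(-6) + I(1/(7 - 11), d))*g(6) = ((16 + 4*(-6)) - 1)*(1 - ⅓*6) = ((16 - 24) - 1)*(1 - 2) = (-8 - 1)*(-1) = -9*(-1) = 9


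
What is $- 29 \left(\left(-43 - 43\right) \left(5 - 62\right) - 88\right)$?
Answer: $-139606$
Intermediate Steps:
$- 29 \left(\left(-43 - 43\right) \left(5 - 62\right) - 88\right) = - 29 \left(\left(-86\right) \left(-57\right) - 88\right) = - 29 \left(4902 - 88\right) = \left(-29\right) 4814 = -139606$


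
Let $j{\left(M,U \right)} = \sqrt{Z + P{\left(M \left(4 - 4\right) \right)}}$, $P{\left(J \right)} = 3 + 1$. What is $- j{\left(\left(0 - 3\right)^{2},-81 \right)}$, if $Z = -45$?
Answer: $- i \sqrt{41} \approx - 6.4031 i$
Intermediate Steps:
$P{\left(J \right)} = 4$
$j{\left(M,U \right)} = i \sqrt{41}$ ($j{\left(M,U \right)} = \sqrt{-45 + 4} = \sqrt{-41} = i \sqrt{41}$)
$- j{\left(\left(0 - 3\right)^{2},-81 \right)} = - i \sqrt{41}$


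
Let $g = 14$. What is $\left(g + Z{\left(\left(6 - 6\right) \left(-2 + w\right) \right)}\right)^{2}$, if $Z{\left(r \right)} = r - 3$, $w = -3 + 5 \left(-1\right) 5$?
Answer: $121$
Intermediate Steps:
$w = -28$ ($w = -3 - 25 = -28$)
$Z{\left(r \right)} = -3 + r$ ($Z{\left(r \right)} = r - 3 = -3 + r$)
$\left(g + Z{\left(\left(6 - 6\right) \left(-2 + w\right) \right)}\right)^{2} = \left(14 - \left(3 - \left(6 - 6\right) \left(-2 - 28\right)\right)\right)^{2} = \left(14 + \left(-3 + 0 \left(-30\right)\right)\right)^{2} = \left(14 + \left(-3 + 0\right)\right)^{2} = \left(14 - 3\right)^{2} = 11^{2} = 121$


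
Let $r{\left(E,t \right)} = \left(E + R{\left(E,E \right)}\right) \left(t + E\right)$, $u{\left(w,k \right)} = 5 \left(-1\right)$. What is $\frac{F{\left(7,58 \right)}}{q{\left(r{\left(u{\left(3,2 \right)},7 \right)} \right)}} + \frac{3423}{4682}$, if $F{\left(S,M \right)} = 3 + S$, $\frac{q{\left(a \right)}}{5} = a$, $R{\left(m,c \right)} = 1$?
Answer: $\frac{4505}{9364} \approx 0.4811$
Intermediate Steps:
$u{\left(w,k \right)} = -5$
$r{\left(E,t \right)} = \left(1 + E\right) \left(E + t\right)$ ($r{\left(E,t \right)} = \left(E + 1\right) \left(t + E\right) = \left(1 + E\right) \left(E + t\right)$)
$q{\left(a \right)} = 5 a$
$\frac{F{\left(7,58 \right)}}{q{\left(r{\left(u{\left(3,2 \right)},7 \right)} \right)}} + \frac{3423}{4682} = \frac{3 + 7}{5 \left(-5 + 7 + \left(-5\right)^{2} - 35\right)} + \frac{3423}{4682} = \frac{10}{5 \left(-5 + 7 + 25 - 35\right)} + 3423 \cdot \frac{1}{4682} = \frac{10}{5 \left(-8\right)} + \frac{3423}{4682} = \frac{10}{-40} + \frac{3423}{4682} = 10 \left(- \frac{1}{40}\right) + \frac{3423}{4682} = - \frac{1}{4} + \frac{3423}{4682} = \frac{4505}{9364}$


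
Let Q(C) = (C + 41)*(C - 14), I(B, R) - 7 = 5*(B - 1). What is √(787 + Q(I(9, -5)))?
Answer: √3691 ≈ 60.754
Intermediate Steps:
I(B, R) = 2 + 5*B (I(B, R) = 7 + 5*(B - 1) = 7 + 5*(-1 + B) = 7 + (-5 + 5*B) = 2 + 5*B)
Q(C) = (-14 + C)*(41 + C) (Q(C) = (41 + C)*(-14 + C) = (-14 + C)*(41 + C))
√(787 + Q(I(9, -5))) = √(787 + (-574 + (2 + 5*9)² + 27*(2 + 5*9))) = √(787 + (-574 + (2 + 45)² + 27*(2 + 45))) = √(787 + (-574 + 47² + 27*47)) = √(787 + (-574 + 2209 + 1269)) = √(787 + 2904) = √3691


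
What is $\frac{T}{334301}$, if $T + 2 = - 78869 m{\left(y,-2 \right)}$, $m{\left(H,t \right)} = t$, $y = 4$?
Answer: $\frac{157736}{334301} \approx 0.47184$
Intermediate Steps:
$T = 157736$ ($T = -2 - -157738 = -2 + 157738 = 157736$)
$\frac{T}{334301} = \frac{157736}{334301}$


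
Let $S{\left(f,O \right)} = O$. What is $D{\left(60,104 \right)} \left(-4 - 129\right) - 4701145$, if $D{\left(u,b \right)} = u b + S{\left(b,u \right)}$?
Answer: $-5539045$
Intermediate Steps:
$D{\left(u,b \right)} = u + b u$ ($D{\left(u,b \right)} = u b + u = b u + u = u + b u$)
$D{\left(60,104 \right)} \left(-4 - 129\right) - 4701145 = 60 \left(1 + 104\right) \left(-4 - 129\right) - 4701145 = 60 \cdot 105 \left(-4 - 129\right) - 4701145 = 6300 \left(-133\right) - 4701145 = -837900 - 4701145 = -5539045$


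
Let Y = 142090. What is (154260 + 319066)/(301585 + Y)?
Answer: 473326/443675 ≈ 1.0668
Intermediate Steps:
(154260 + 319066)/(301585 + Y) = (154260 + 319066)/(301585 + 142090) = 473326/443675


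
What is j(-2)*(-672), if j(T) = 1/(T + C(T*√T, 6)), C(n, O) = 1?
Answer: 672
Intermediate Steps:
j(T) = 1/(1 + T) (j(T) = 1/(T + 1) = 1/(1 + T))
j(-2)*(-672) = -672/(1 - 2) = -672/(-1) = -1*(-672) = 672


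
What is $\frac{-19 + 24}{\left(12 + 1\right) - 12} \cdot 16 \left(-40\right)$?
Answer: $-3200$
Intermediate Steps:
$\frac{-19 + 24}{\left(12 + 1\right) - 12} \cdot 16 \left(-40\right) = \frac{5}{13 - 12} \cdot 16 \left(-40\right) = \frac{5}{1} \cdot 16 \left(-40\right) = 5 \cdot 1 \cdot 16 \left(-40\right) = 5 \cdot 16 \left(-40\right) = 80 \left(-40\right) = -3200$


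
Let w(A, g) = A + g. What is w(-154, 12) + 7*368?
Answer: 2434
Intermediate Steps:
w(-154, 12) + 7*368 = (-154 + 12) + 7*368 = -142 + 2576 = 2434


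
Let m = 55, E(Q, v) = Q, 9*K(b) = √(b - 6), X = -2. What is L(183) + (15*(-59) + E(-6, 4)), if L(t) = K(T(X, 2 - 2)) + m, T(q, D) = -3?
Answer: -836 + I/3 ≈ -836.0 + 0.33333*I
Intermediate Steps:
K(b) = √(-6 + b)/9 (K(b) = √(b - 6)/9 = √(-6 + b)/9)
L(t) = 55 + I/3 (L(t) = √(-6 - 3)/9 + 55 = √(-9)/9 + 55 = (3*I)/9 + 55 = I/3 + 55 = 55 + I/3)
L(183) + (15*(-59) + E(-6, 4)) = (55 + I/3) + (15*(-59) - 6) = (55 + I/3) + (-885 - 6) = (55 + I/3) - 891 = -836 + I/3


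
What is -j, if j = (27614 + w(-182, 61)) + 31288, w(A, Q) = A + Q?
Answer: -58781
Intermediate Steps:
j = 58781 (j = (27614 + (-182 + 61)) + 31288 = (27614 - 121) + 31288 = 27493 + 31288 = 58781)
-j = -1*58781 = -58781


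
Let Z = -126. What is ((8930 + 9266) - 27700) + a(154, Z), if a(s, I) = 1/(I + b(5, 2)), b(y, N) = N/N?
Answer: -1188001/125 ≈ -9504.0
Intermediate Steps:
b(y, N) = 1
a(s, I) = 1/(1 + I) (a(s, I) = 1/(I + 1) = 1/(1 + I))
((8930 + 9266) - 27700) + a(154, Z) = ((8930 + 9266) - 27700) + 1/(1 - 126) = (18196 - 27700) + 1/(-125) = -9504 - 1/125 = -1188001/125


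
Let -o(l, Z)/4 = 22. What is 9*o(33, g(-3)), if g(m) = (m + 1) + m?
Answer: -792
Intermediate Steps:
g(m) = 1 + 2*m (g(m) = (1 + m) + m = 1 + 2*m)
o(l, Z) = -88 (o(l, Z) = -4*22 = -88)
9*o(33, g(-3)) = 9*(-88) = -792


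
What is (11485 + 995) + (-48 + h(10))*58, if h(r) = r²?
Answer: 15496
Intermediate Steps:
(11485 + 995) + (-48 + h(10))*58 = (11485 + 995) + (-48 + 10²)*58 = 12480 + (-48 + 100)*58 = 12480 + 52*58 = 12480 + 3016 = 15496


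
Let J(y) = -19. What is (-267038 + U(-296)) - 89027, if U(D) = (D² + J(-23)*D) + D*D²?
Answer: -26197161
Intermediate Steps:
U(D) = D² + D³ - 19*D (U(D) = (D² - 19*D) + D*D² = (D² - 19*D) + D³ = D² + D³ - 19*D)
(-267038 + U(-296)) - 89027 = (-267038 - 296*(-19 - 296 + (-296)²)) - 89027 = (-267038 - 296*(-19 - 296 + 87616)) - 89027 = (-267038 - 296*87301) - 89027 = (-267038 - 25841096) - 89027 = -26108134 - 89027 = -26197161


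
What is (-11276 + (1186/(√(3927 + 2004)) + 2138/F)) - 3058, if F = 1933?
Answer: -27705484/1933 + 1186*√659/1977 ≈ -14318.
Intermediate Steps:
(-11276 + (1186/(√(3927 + 2004)) + 2138/F)) - 3058 = (-11276 + (1186/(√(3927 + 2004)) + 2138/1933)) - 3058 = (-11276 + (1186/(√5931) + 2138*(1/1933))) - 3058 = (-11276 + (1186/((3*√659)) + 2138/1933)) - 3058 = (-11276 + (1186*(√659/1977) + 2138/1933)) - 3058 = (-11276 + (1186*√659/1977 + 2138/1933)) - 3058 = (-11276 + (2138/1933 + 1186*√659/1977)) - 3058 = (-21794370/1933 + 1186*√659/1977) - 3058 = -27705484/1933 + 1186*√659/1977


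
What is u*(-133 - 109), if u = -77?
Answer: 18634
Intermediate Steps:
u*(-133 - 109) = -77*(-133 - 109) = -77*(-242) = 18634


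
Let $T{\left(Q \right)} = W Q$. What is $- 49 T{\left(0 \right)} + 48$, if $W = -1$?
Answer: $48$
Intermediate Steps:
$T{\left(Q \right)} = - Q$
$- 49 T{\left(0 \right)} + 48 = - 49 \left(\left(-1\right) 0\right) + 48 = \left(-49\right) 0 + 48 = 0 + 48 = 48$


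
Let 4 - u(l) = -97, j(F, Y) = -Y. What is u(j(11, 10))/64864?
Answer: 101/64864 ≈ 0.0015571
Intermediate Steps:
u(l) = 101 (u(l) = 4 - 1*(-97) = 4 + 97 = 101)
u(j(11, 10))/64864 = 101/64864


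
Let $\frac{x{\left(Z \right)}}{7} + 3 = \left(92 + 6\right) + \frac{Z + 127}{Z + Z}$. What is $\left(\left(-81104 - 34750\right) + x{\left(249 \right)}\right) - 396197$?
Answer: $- \frac{127333798}{249} \approx -5.1138 \cdot 10^{5}$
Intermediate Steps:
$x{\left(Z \right)} = 665 + \frac{7 \left(127 + Z\right)}{2 Z}$ ($x{\left(Z \right)} = -21 + 7 \left(\left(92 + 6\right) + \frac{Z + 127}{Z + Z}\right) = -21 + 7 \left(98 + \frac{127 + Z}{2 Z}\right) = -21 + \left(686 + \frac{7 \left(127 + Z\right)}{2 Z}\right) = 665 + \frac{7 \left(127 + Z\right)}{2 Z}$)
$\left(\left(-81104 - 34750\right) + x{\left(249 \right)}\right) - 396197 = \left(\left(-81104 - 34750\right) + \frac{7 \left(127 + 191 \cdot 249\right)}{2 \cdot 249}\right) - 396197 = \left(-115854 + \frac{7}{2} \cdot \frac{1}{249} \left(127 + 47559\right)\right) - 396197 = \left(-115854 + \frac{7}{2} \cdot \frac{1}{249} \cdot 47686\right) - 396197 = \left(-115854 + \frac{166901}{249}\right) - 396197 = - \frac{28680745}{249} - 396197 = - \frac{127333798}{249}$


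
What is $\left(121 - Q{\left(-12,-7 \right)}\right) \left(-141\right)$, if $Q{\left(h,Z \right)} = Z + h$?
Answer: $-19740$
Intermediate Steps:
$\left(121 - Q{\left(-12,-7 \right)}\right) \left(-141\right) = \left(121 - \left(-7 - 12\right)\right) \left(-141\right) = \left(121 - -19\right) \left(-141\right) = \left(121 + 19\right) \left(-141\right) = 140 \left(-141\right) = -19740$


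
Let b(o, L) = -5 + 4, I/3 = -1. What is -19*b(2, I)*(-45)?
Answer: -855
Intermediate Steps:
I = -3 (I = 3*(-1) = -3)
b(o, L) = -1
-19*b(2, I)*(-45) = -19*(-1)*(-45) = 19*(-45) = -855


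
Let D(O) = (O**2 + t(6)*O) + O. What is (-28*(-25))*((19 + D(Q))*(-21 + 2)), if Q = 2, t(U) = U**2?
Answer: -1290100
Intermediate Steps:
D(O) = O**2 + 37*O (D(O) = (O**2 + 6**2*O) + O = (O**2 + 36*O) + O = O**2 + 37*O)
(-28*(-25))*((19 + D(Q))*(-21 + 2)) = (-28*(-25))*((19 + 2*(37 + 2))*(-21 + 2)) = 700*((19 + 2*39)*(-19)) = 700*((19 + 78)*(-19)) = 700*(97*(-19)) = 700*(-1843) = -1290100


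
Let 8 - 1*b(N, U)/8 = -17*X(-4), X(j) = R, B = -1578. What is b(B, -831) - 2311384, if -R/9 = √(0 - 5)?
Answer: -2311320 - 1224*I*√5 ≈ -2.3113e+6 - 2736.9*I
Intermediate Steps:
R = -9*I*√5 (R = -9*√(0 - 5) = -9*I*√5 ≈ -20.125*I)
X(j) = -9*I*√5
b(N, U) = 64 - 1224*I*√5 (b(N, U) = 64 - (-136)*(-9*I*√5) = 64 - 1224*I*√5)
b(B, -831) - 2311384 = (64 - 1224*I*√5) - 2311384 = -2311320 - 1224*I*√5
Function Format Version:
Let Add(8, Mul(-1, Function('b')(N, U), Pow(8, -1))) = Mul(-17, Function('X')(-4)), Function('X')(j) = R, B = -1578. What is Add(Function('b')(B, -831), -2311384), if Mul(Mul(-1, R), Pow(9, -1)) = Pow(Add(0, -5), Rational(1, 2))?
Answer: Add(-2311320, Mul(-1224, I, Pow(5, Rational(1, 2)))) ≈ Add(-2.3113e+6, Mul(-2736.9, I))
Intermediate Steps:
R = Mul(-9, I, Pow(5, Rational(1, 2))) (R = Mul(-9, Pow(Add(0, -5), Rational(1, 2))) = Mul(-9, Pow(-5, Rational(1, 2))) = Mul(-9, Mul(I, Pow(5, Rational(1, 2)))) = Mul(-9, I, Pow(5, Rational(1, 2))) ≈ Mul(-20.125, I))
Function('X')(j) = Mul(-9, I, Pow(5, Rational(1, 2)))
Function('b')(N, U) = Add(64, Mul(-1224, I, Pow(5, Rational(1, 2)))) (Function('b')(N, U) = Add(64, Mul(-8, Mul(-17, Mul(-9, I, Pow(5, Rational(1, 2)))))) = Add(64, Mul(-8, Mul(153, I, Pow(5, Rational(1, 2))))) = Add(64, Mul(-1224, I, Pow(5, Rational(1, 2)))))
Add(Function('b')(B, -831), -2311384) = Add(Add(64, Mul(-1224, I, Pow(5, Rational(1, 2)))), -2311384) = Add(-2311320, Mul(-1224, I, Pow(5, Rational(1, 2))))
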